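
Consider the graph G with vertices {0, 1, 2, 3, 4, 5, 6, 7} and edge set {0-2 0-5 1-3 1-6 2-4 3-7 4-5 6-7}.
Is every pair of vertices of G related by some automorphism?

Yes

G has two connected components, {0, 2, 4, 5} and {1, 3, 6, 7}; each is 2-regular, so G = C_4 ⊔ C_4. Aut of a disjoint union of two copies of C_4 is the wreath product D_4 ≀ Z_2, of order 2·8² = 128. This group acts transitively on the 8 vertices.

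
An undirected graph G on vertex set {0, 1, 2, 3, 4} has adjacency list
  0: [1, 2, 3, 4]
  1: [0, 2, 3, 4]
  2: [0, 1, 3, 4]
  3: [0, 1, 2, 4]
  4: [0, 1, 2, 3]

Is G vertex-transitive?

All 5 vertices are pairwise adjacent: G = K_5. Any permutation of the 5 vertices preserves K_5, so Aut(K_5) = S_5 of order 5! = 120. Under this action every vertex can be carried to every other, so G is vertex-transitive.

Yes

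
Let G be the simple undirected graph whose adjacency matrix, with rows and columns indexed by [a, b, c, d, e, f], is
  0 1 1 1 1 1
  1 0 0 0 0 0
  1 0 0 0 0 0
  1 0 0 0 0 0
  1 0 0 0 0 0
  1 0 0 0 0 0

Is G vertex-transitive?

Vertex a is the only vertex of degree 5, so every automorphism fixes it; G is not vertex-transitive.

No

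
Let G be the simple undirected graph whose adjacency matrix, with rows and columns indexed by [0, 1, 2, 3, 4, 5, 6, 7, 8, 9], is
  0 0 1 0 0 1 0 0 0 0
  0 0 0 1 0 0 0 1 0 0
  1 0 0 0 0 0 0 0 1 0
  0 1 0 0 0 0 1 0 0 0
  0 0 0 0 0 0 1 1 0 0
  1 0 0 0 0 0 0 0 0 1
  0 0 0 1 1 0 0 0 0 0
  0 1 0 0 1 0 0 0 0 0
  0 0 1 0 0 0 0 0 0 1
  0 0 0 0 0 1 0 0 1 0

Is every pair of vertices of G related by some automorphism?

G has two connected components, {0, 2, 5, 8, 9} and {1, 3, 4, 6, 7}; each is 2-regular, so G = C_5 ⊔ C_5. Aut of a disjoint union of two copies of C_5 is the wreath product D_5 ≀ Z_2, of order 2·10² = 200. Under this action every vertex can be carried to every other, so G is vertex-transitive.

Yes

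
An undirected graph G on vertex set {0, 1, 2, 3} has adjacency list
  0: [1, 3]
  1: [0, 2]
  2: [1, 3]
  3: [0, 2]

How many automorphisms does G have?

G is 2-regular and connected on 4 vertices, i.e. the cycle C_4. The automorphisms of the 4-cycle are exactly the symmetries of a regular 4-gon: the dihedral group D_4, |D_4| = 8.

8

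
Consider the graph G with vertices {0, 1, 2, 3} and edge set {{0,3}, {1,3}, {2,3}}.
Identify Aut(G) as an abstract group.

S_3

Vertex 3 has degree 3 and every other vertex has degree 1, so G is the star K_{1,3} with centre 3. The 3 leaves are pairwise interchangeable while the centre is fixed, giving Aut(G) = S_3.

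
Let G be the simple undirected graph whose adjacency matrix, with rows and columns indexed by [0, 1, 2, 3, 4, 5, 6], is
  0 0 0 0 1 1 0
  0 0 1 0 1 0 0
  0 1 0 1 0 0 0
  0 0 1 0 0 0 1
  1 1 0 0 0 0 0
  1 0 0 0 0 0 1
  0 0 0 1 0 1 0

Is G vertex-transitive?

Yes

G is 2-regular and connected on 7 vertices, i.e. the cycle C_7. The automorphisms of the 7-cycle are exactly the symmetries of a regular 7-gon: the dihedral group D_7, |D_7| = 14. This group acts transitively on the 7 vertices.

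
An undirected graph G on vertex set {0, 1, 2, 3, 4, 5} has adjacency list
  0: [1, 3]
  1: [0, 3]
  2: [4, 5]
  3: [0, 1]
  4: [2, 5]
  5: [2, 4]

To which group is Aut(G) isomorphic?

G has two connected components, {2, 4, 5} and {0, 1, 3}; each is 2-regular, so G = C_3 ⊔ C_3. With two isomorphic components, Aut(G) = Aut(C_3) ≀ S_2 = (D_3 × D_3) ⋊ Z_2: permute each cycle by D_3, then optionally swap the two cycles. Order 2·(2·3)² = 72.

(D_3 × D_3) ⋊ Z_2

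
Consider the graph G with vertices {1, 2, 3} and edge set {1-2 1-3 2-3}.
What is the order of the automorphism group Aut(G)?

6

All 3 vertices are pairwise adjacent: G = K_3. Every bijection on the vertex set is an automorphism of K_3; hence Aut(K_3) ≅ S_3, order 6.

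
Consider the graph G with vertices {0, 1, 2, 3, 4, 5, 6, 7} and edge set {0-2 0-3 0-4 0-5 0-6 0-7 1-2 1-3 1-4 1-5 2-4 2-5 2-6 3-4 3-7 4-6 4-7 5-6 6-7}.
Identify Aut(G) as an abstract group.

1

The degree sequence is [6, 4, 5, 4, 6, 4, 5, 4]. Checking the degree-preserving permutations of the vertex set shows that none except the identity preserves every edge, so Aut(G) is trivial.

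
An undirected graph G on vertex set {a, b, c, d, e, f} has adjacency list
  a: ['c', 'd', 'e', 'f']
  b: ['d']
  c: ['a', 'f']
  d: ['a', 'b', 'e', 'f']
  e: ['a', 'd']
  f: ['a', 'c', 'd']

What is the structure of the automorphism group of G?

{e}

Degrees alone do not determine every vertex (e.g. a and d both have degree 4), but their neighbour-degree multisets differ: N(a) has degrees [2, 2, 3, 4] while N(d) has degrees [1, 2, 3, 4]. Repeating this refinement separates all vertices, so the only automorphism is the identity.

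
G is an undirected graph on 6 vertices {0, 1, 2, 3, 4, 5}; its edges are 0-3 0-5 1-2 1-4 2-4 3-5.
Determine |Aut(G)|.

G has two connected components, {0, 3, 5} and {1, 2, 4}; each is 2-regular, so G = C_3 ⊔ C_3. With two isomorphic components, Aut(G) = Aut(C_3) ≀ S_2 = (D_3 × D_3) ⋊ Z_2: permute each cycle by D_3, then optionally swap the two cycles. Order 2·(2·3)² = 72.

72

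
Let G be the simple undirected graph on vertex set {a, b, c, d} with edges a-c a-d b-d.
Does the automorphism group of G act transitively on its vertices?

Automorphisms preserve degree, but G has vertices of degree 1 and vertices of degree 2; no automorphism maps one to the other, so G is not vertex-transitive.

No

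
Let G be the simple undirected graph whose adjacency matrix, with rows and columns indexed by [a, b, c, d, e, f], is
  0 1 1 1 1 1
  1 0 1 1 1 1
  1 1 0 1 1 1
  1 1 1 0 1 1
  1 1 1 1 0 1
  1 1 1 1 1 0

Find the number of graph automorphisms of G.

Every vertex has degree 5, so G is the complete graph K_6. Every bijection on the vertex set is an automorphism of K_6; hence Aut(K_6) ≅ S_6, order 720.

720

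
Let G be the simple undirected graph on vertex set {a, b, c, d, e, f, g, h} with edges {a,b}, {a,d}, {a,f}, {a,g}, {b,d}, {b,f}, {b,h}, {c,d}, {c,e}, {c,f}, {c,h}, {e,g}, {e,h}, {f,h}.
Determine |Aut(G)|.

The degree sequence is [4, 4, 4, 3, 3, 4, 2, 4]. Checking the degree-preserving permutations of the vertex set shows that none except the identity preserves every edge, so Aut(G) is trivial.

1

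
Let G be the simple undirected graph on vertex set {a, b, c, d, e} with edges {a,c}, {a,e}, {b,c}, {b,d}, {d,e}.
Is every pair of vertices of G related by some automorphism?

Yes

G is 2-regular and connected on 5 vertices, i.e. the cycle C_5. C_5 has 5 rotations and 5 reflections, so Aut(C_5) ≅ D_5 of order 10. Under this action every vertex can be carried to every other, so G is vertex-transitive.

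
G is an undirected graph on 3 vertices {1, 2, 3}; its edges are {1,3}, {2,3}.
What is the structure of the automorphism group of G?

C_2

The degree sequence is [1, 1, 2]; the two degree-1 vertices 1 and 2 are the ends of a path, so G = P_3. A path has exactly one nontrivial symmetry — reversal — giving Aut(G) of order 2.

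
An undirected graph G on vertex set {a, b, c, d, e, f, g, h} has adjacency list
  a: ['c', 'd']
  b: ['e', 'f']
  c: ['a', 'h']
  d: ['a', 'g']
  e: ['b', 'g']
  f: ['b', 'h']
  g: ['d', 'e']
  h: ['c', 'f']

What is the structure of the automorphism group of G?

the dihedral group of order 16

Every vertex has degree 2 and the graph is connected, so G is the 8-cycle C_8. C_8 has 8 rotations and 8 reflections, so Aut(C_8) ≅ D_8 of order 16.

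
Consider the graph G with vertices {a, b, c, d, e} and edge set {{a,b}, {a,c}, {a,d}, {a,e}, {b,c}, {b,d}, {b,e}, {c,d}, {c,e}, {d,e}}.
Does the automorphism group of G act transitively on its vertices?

Every vertex has degree 4, so G is the complete graph K_5. Every bijection on the vertex set is an automorphism of K_5; hence Aut(K_5) ≅ S_5, order 120. Under this action every vertex can be carried to every other, so G is vertex-transitive.

Yes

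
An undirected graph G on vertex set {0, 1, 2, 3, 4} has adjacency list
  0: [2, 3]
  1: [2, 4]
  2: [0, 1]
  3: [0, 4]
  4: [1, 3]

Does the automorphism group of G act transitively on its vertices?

G is 2-regular and connected on 5 vertices, i.e. the cycle C_5. C_5 has 5 rotations and 5 reflections, so Aut(C_5) ≅ D_5 of order 10. Under this action every vertex can be carried to every other, so G is vertex-transitive.

Yes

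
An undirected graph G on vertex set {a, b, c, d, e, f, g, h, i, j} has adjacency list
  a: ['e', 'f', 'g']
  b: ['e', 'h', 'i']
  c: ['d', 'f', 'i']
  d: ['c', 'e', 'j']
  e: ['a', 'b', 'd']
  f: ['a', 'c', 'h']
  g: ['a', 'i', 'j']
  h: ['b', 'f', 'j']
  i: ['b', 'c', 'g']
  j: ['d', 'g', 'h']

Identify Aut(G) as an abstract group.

S_5

G is 3-regular on 10 vertices with no triangles and no 4-cycles (girth 5): this is the Petersen graph. Viewing the Petersen graph as the Kneser graph K(5,2) — vertices are 2-subsets of {1,…,5}, edges join disjoint pairs — its automorphisms are exactly the permutations of the 5-element set, so Aut ≅ S_5 of order 120.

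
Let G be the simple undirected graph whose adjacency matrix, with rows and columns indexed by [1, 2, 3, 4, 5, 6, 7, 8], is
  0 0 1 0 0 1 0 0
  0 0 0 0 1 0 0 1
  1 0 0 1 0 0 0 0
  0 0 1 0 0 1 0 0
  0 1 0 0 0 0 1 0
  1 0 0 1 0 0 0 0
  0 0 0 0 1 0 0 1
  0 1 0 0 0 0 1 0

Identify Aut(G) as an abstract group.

D_4 ≀ Z_2

G has two connected components, {1, 3, 4, 6} and {2, 5, 7, 8}; each is 2-regular, so G = C_4 ⊔ C_4. Aut of a disjoint union of two copies of C_4 is the wreath product D_4 ≀ Z_2, of order 2·8² = 128.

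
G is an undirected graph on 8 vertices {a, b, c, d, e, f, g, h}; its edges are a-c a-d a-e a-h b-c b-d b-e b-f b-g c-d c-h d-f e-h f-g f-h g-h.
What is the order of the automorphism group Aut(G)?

1

The degree sequence is [4, 5, 4, 4, 3, 4, 3, 5]. Checking the degree-preserving permutations of the vertex set shows that none except the identity preserves every edge, so Aut(G) is trivial.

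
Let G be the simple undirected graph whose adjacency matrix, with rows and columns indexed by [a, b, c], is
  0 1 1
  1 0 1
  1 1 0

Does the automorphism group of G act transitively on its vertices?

Yes

All 3 vertices are pairwise adjacent: G = K_3. Any permutation of the 3 vertices preserves K_3, so Aut(K_3) = S_3 of order 3! = 6. Under this action every vertex can be carried to every other, so G is vertex-transitive.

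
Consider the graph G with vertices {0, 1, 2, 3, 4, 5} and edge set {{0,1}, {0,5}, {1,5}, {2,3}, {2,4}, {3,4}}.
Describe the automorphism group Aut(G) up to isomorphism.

D_3 ≀ Z_2

G has two connected components, {2, 3, 4} and {0, 1, 5}; each is 2-regular, so G = C_3 ⊔ C_3. Aut of a disjoint union of two copies of C_3 is the wreath product D_3 ≀ Z_2, of order 2·6² = 72.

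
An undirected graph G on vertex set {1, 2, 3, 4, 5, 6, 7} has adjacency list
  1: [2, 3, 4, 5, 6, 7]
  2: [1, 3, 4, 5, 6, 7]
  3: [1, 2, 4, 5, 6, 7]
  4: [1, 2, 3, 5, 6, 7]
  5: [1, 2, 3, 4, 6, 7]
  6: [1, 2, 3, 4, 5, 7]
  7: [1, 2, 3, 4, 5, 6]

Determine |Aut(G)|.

5040

Every vertex has degree 6, so G is the complete graph K_7. Any permutation of the 7 vertices preserves K_7, so Aut(K_7) = S_7 of order 7! = 5040.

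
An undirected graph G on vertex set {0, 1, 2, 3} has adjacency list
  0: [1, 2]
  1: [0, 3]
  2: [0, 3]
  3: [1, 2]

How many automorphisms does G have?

G is 2-regular and connected on 4 vertices, i.e. the cycle C_4. The automorphisms of the 4-cycle are exactly the symmetries of a regular 4-gon: the dihedral group D_4, |D_4| = 8.

8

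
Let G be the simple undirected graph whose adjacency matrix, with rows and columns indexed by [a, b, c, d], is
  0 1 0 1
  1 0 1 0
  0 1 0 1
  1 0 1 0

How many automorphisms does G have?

8

Every vertex has degree 2 and the graph is connected, so G is the 4-cycle C_4. The automorphisms of the 4-cycle are exactly the symmetries of a regular 4-gon: the dihedral group D_4, |D_4| = 8.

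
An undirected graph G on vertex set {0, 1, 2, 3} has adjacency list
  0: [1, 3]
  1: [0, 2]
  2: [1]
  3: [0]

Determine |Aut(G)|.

2

The degree sequence is [2, 2, 1, 1]; the two degree-1 vertices 2 and 3 are the ends of a path, so G = P_4. A path has exactly one nontrivial symmetry — reversal — giving Aut(G) of order 2.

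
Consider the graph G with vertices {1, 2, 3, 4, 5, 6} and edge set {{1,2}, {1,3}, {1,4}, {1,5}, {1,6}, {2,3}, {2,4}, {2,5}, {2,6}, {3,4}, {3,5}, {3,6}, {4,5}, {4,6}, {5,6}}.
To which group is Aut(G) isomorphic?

Every vertex has degree 5, so G is the complete graph K_6. Any permutation of the 6 vertices preserves K_6, so Aut(K_6) = S_6 of order 6! = 720.

the symmetric group on 6 letters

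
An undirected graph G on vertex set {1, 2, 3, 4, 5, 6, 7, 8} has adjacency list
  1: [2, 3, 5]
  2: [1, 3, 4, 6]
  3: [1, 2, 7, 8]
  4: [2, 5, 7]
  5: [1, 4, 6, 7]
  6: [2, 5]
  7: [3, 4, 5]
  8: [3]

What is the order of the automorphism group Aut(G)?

The degree sequence is [3, 4, 4, 3, 4, 2, 3, 1]. Checking the degree-preserving permutations of the vertex set shows that none except the identity preserves every edge, so Aut(G) is trivial.

1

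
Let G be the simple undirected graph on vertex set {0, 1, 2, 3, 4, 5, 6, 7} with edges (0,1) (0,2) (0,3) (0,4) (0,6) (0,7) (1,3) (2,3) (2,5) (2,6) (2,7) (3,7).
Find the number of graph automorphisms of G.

1

Degrees alone do not determine every vertex (e.g. 1 and 6 both have degree 2), but their neighbour-degree multisets differ: N(1) has degrees [4, 6] while N(6) has degrees [5, 6]. Repeating this refinement separates all vertices, so the only automorphism is the identity.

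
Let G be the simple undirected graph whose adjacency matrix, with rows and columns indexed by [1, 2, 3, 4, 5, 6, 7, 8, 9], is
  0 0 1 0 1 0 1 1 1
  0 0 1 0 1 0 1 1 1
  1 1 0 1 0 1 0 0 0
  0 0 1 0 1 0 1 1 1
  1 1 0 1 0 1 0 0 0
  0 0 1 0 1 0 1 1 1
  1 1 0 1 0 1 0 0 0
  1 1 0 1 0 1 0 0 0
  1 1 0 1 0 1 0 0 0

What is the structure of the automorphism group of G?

S_5 × S_4

The vertices split by degree into {1, 2, 4, 6} (degree 5) and {3, 5, 7, 8, 9} (degree 4); every edge runs between the two parts, so G is the complete bipartite graph K_{4,5}. Automorphisms preserve the bipartition setwise (since the parts differ in size) and act as S_5 × S_4 within it; |Aut| = 2880.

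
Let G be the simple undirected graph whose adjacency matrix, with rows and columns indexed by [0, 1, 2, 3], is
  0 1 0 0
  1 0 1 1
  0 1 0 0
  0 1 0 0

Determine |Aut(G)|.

Vertex 1 has degree 3 and every other vertex has degree 1, so G is the star K_{1,3} with centre 1. The 3 leaves are pairwise interchangeable while the centre is fixed, giving Aut(G) = S_3.

6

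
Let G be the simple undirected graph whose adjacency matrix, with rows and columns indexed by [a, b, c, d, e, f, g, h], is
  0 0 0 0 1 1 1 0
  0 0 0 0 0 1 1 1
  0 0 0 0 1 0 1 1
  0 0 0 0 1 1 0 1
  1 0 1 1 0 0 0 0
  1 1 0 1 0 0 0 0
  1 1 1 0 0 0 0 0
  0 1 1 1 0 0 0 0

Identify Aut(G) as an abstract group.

G is 3-regular and bipartite on 2^3 = 8 vertices with girth 4; it is the hypercube graph Q_3. The symmetry group of the 3-cube is the hyperoctahedral group B_3 = Z_2 ≀ S_3, of order 2^3·3! = 48.

Z_2^3 ⋊ S_3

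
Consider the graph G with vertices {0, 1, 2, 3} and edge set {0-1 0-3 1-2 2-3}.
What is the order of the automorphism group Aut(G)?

G is 2-regular and bipartite on 2^2 = 4 vertices with girth 4; it is the hypercube graph Q_2. The symmetry group of the 2-cube is the hyperoctahedral group B_2 = Z_2 ≀ S_2, of order 2^2·2! = 8.

8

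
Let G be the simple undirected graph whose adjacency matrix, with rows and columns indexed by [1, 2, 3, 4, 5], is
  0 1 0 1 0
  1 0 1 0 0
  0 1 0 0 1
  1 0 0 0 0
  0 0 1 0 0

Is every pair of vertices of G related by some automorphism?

No

Automorphisms preserve degree, but G has vertices of degree 1 and vertices of degree 2; no automorphism maps one to the other, so G is not vertex-transitive.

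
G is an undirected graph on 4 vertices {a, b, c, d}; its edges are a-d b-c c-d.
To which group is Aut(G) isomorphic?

The degree sequence is [1, 1, 2, 2]; the two degree-1 vertices a and b are the ends of a path, so G = P_4. A path has exactly one nontrivial symmetry — reversal — giving Aut(G) of order 2.

the cyclic group of order 2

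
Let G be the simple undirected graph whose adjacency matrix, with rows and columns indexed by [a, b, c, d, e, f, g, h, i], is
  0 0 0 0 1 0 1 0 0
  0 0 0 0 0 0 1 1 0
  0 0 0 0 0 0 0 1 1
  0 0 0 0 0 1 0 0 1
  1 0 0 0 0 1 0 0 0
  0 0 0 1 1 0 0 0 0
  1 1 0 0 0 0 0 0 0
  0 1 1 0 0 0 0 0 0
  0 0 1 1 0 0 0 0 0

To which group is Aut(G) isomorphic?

D_9

Every vertex has degree 2 and the graph is connected, so G is the 9-cycle C_9. The automorphisms of the 9-cycle are exactly the symmetries of a regular 9-gon: the dihedral group D_9, |D_9| = 18.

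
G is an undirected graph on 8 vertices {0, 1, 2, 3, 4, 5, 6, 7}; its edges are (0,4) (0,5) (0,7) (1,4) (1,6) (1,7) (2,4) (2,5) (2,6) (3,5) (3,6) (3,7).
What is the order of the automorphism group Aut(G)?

G is 3-regular and bipartite on 2^3 = 8 vertices with girth 4; it is the hypercube graph Q_3. Aut(Q_3) consists of the signed permutations of the 3 coordinate axes: 3! permutations times 2^3 sign flips, so |Aut| = 2^3·3! = 48.

48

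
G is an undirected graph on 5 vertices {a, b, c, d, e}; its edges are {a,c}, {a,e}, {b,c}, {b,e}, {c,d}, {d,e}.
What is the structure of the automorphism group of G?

S_3 × S_2

The vertices split by degree into {c, e} (degree 3) and {a, b, d} (degree 2); every edge runs between the two parts, so G is the complete bipartite graph K_{2,3}. Automorphisms preserve the bipartition setwise (since the parts differ in size) and act as S_3 × S_2 within it; |Aut| = 12.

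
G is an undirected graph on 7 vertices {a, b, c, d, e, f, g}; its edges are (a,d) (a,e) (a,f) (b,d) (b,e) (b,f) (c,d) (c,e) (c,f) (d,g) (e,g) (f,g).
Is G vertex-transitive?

No

Automorphisms preserve degree, but G has vertices of degree 3 and vertices of degree 4; no automorphism maps one to the other, so G is not vertex-transitive.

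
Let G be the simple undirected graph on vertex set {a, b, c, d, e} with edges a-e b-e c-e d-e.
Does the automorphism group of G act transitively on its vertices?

No

Vertex e is the only vertex of degree 4, so every automorphism fixes it; G is not vertex-transitive.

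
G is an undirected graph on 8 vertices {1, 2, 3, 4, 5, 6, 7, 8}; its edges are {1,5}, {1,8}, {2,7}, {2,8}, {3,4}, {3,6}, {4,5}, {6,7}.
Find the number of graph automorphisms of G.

G is 2-regular and connected on 8 vertices, i.e. the cycle C_8. C_8 has 8 rotations and 8 reflections, so Aut(C_8) ≅ D_8 of order 16.

16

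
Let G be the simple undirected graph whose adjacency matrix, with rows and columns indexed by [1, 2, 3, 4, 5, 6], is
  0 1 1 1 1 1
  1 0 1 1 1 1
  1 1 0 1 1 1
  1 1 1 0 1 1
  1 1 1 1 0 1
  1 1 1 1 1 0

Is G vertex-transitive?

All 6 vertices are pairwise adjacent: G = K_6. Any permutation of the 6 vertices preserves K_6, so Aut(K_6) = S_6 of order 6! = 720. Under this action every vertex can be carried to every other, so G is vertex-transitive.

Yes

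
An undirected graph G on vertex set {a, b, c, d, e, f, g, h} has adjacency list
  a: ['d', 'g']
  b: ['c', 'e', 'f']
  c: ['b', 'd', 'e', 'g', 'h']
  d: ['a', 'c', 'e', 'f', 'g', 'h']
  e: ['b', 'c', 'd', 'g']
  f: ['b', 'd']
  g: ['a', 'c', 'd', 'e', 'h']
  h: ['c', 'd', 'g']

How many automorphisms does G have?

1

Degrees alone do not determine every vertex (e.g. a and f both have degree 2), but their neighbour-degree multisets differ: N(a) has degrees [5, 6] while N(f) has degrees [3, 6]. Repeating this refinement separates all vertices, so the only automorphism is the identity.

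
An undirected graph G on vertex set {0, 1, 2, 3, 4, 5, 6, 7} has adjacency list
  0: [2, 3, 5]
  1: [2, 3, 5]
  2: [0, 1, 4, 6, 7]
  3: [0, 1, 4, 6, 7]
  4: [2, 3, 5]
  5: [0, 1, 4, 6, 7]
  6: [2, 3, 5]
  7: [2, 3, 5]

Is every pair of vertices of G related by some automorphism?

Automorphisms preserve degree, but G has vertices of degree 3 and vertices of degree 5; no automorphism maps one to the other, so G is not vertex-transitive.

No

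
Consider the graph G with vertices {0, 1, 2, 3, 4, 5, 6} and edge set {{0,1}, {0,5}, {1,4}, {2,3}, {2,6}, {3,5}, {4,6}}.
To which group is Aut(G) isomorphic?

G is 2-regular and connected on 7 vertices, i.e. the cycle C_7. The automorphisms of the 7-cycle are exactly the symmetries of a regular 7-gon: the dihedral group D_7, |D_7| = 14.

the dihedral group of order 14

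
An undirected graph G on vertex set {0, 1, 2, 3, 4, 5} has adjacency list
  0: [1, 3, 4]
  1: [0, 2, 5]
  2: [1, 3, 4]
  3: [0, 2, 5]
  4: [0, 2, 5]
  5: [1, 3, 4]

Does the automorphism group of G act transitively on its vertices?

G is 3-regular and bipartite with parts {0, 2, 5} and {1, 3, 4} (each part is independent and every cross-pair is an edge), so G = K_{3,3}. Aut(K_{3,3}) is the wreath product S_3 ≀ Z_2: permute within each part, then optionally swap the parts; |Aut| = 2·(3!)² = 72. This group acts transitively on the 6 vertices.

Yes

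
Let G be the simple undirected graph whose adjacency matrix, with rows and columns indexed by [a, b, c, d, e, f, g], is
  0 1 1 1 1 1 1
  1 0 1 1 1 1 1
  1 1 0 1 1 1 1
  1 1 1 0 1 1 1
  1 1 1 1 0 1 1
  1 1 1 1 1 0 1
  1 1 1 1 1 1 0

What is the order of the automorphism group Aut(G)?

5040

Every vertex has degree 6, so G is the complete graph K_7. Every bijection on the vertex set is an automorphism of K_7; hence Aut(K_7) ≅ S_7, order 5040.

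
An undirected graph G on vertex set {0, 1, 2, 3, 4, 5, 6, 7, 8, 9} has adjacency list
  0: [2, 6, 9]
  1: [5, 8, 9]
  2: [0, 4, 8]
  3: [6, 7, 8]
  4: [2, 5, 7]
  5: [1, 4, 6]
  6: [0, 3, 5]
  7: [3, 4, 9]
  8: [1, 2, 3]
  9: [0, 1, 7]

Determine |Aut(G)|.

G is 3-regular on 10 vertices with no triangles and no 4-cycles (girth 5): this is the Petersen graph. It is a classical fact that the Petersen graph has automorphism group S_5 (order 120), arising from its description as the Kneser graph K(5,2).

120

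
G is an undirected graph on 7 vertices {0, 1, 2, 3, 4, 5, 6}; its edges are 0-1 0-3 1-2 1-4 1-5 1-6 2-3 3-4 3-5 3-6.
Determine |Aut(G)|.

The vertices split by degree into {1, 3} (degree 5) and {0, 2, 4, 5, 6} (degree 2); every edge runs between the two parts, so G is the complete bipartite graph K_{2,5}. The parts have unequal sizes, so no automorphism swaps them; each part is permuted independently, giving S_2 × S_5 of order 2!·5! = 240.

240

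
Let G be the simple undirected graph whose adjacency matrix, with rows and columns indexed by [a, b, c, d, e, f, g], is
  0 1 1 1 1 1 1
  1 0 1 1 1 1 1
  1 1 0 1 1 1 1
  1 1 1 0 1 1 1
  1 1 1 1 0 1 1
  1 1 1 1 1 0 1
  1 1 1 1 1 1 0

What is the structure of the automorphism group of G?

All 7 vertices are pairwise adjacent: G = K_7. Any permutation of the 7 vertices preserves K_7, so Aut(K_7) = S_7 of order 7! = 5040.

the symmetric group on 7 letters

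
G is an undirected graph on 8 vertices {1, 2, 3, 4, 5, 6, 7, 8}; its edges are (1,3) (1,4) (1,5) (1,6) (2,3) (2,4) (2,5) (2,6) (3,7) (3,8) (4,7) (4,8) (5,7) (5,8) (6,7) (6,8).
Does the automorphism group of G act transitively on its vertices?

G is 4-regular and bipartite with parts {1, 2, 7, 8} and {3, 4, 5, 6} (each part is independent and every cross-pair is an edge), so G = K_{4,4}. Each part can be permuted independently (S_4 × S_4) and the two equal-size parts can also be swapped, giving (S_4 × S_4) ⋊ Z_2 of order 2·(4!)² = 1152. Under this action every vertex can be carried to every other, so G is vertex-transitive.

Yes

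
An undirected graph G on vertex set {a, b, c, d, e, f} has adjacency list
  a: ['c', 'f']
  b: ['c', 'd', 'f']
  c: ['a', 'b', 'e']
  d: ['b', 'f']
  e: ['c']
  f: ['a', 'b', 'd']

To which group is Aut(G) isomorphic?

The degree sequence is [2, 3, 3, 2, 1, 3]. Checking the degree-preserving permutations of the vertex set shows that none except the identity preserves every edge, so Aut(G) is trivial.

1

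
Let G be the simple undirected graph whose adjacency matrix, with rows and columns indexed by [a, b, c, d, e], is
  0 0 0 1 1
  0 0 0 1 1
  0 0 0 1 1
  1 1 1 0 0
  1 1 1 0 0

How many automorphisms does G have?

The vertices split by degree into {d, e} (degree 3) and {a, b, c} (degree 2); every edge runs between the two parts, so G is the complete bipartite graph K_{2,3}. Automorphisms preserve the bipartition setwise (since the parts differ in size) and act as S_3 × S_2 within it; |Aut| = 12.

12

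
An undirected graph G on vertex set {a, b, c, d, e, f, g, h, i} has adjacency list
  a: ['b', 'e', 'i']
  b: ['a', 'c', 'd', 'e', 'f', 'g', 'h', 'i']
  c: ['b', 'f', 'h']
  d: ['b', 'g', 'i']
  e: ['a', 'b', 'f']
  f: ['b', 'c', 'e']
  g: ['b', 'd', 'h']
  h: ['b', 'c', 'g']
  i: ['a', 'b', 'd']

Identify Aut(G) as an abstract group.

D_8

Vertex b is the unique vertex of degree 8; the remaining 8 vertices each have degree 3 and induce a cycle, so G is the wheel on 9 vertices with hub b. Every automorphism fixes the hub and acts on the rim 8-cycle, so Aut(G) ≅ Aut(C_8) = D_8 of order 16.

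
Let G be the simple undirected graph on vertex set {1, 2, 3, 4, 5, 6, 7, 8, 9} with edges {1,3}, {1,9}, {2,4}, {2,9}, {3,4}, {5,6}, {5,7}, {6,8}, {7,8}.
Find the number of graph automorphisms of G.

G has two connected components, {1, 2, 3, 4, 9} and {5, 6, 7, 8}; each is 2-regular, so G = C_5 ⊔ C_4. The components are non-isomorphic (different sizes), so Aut(G) = Aut(C_5) × Aut(C_4) = D_5 × D_4 of order 10·8 = 80.

80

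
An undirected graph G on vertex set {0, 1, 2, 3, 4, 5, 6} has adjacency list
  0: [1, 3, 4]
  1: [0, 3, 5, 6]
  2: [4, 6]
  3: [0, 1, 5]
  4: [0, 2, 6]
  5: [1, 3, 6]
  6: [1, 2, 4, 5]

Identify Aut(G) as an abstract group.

The degree sequence is [3, 4, 2, 3, 3, 3, 4]. Checking the degree-preserving permutations of the vertex set shows that none except the identity preserves every edge, so Aut(G) is trivial.

the trivial group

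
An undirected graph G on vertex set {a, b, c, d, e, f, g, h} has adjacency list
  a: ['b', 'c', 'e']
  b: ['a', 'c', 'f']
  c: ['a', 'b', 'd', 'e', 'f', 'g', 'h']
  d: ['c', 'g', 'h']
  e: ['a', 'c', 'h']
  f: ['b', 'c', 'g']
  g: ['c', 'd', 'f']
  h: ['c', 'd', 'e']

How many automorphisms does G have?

14

Vertex c is the unique vertex of degree 7; the remaining 7 vertices each have degree 3 and induce a cycle, so G is the wheel on 8 vertices with hub c. Every automorphism fixes the hub and acts on the rim 7-cycle, so Aut(G) ≅ Aut(C_7) = D_7 of order 14.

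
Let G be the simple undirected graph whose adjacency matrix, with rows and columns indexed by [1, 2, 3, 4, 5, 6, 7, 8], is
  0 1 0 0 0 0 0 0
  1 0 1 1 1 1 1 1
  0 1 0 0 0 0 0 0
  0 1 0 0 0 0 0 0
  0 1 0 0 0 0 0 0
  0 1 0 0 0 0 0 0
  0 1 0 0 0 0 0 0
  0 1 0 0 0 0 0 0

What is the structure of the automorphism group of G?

Vertex 2 has degree 7 and every other vertex has degree 1, so G is the star K_{1,7} with centre 2. Any automorphism fixes the centre and permutes the 7 leaves freely, so Aut(G) ≅ S_7 of order 7! = 5040.

the symmetric group on 7 letters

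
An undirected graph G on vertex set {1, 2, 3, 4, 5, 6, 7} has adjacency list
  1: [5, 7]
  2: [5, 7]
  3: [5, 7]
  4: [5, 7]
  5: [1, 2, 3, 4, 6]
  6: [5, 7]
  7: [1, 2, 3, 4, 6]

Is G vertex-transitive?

No

Automorphisms preserve degree, but G has vertices of degree 2 and vertices of degree 5; no automorphism maps one to the other, so G is not vertex-transitive.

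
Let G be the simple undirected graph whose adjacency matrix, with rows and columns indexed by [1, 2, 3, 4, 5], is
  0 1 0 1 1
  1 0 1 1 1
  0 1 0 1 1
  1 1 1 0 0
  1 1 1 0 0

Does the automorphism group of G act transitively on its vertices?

Vertex 2 is the only vertex of degree 4, so every automorphism fixes it; G is not vertex-transitive.

No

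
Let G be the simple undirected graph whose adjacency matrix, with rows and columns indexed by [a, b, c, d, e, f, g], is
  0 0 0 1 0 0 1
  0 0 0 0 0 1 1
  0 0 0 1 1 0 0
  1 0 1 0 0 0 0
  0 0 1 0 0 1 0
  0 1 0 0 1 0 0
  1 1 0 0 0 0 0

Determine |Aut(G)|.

G is 2-regular and connected on 7 vertices, i.e. the cycle C_7. C_7 has 7 rotations and 7 reflections, so Aut(C_7) ≅ D_7 of order 14.

14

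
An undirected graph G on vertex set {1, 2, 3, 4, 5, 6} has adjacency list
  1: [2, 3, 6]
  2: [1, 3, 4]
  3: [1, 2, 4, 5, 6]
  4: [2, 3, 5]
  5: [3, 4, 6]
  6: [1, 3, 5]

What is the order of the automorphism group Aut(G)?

Vertex 3 is the unique vertex of degree 5; the remaining 5 vertices each have degree 3 and induce a cycle, so G is the wheel on 6 vertices with hub 3. With the hub fixed, the remaining symmetry is that of the rim cycle C_5, giving the dihedral group D_5.

10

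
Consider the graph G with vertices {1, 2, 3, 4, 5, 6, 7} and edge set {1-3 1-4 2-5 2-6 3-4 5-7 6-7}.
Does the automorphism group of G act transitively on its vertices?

G has two connected components, {2, 5, 6, 7} and {1, 3, 4}; each is 2-regular, so G = C_4 ⊔ C_3. The orbit of 1 under Aut(G) is {1, 3, 4}, which does not contain 2, so G is not vertex-transitive.

No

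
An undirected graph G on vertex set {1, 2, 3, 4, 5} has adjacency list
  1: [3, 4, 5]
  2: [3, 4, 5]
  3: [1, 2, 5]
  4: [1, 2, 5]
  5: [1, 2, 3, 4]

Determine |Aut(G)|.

8

Vertex 5 is the unique vertex of degree 4; the remaining 4 vertices each have degree 3 and induce a cycle, so G is the wheel on 5 vertices with hub 5. With the hub fixed, the remaining symmetry is that of the rim cycle C_4, giving the dihedral group D_4.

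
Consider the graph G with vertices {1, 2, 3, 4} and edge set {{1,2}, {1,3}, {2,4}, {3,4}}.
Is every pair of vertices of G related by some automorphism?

Yes

G is 2-regular and bipartite on 2^2 = 4 vertices with girth 4; it is the hypercube graph Q_2. Aut(Q_2) consists of the signed permutations of the 2 coordinate axes: 2! permutations times 2^2 sign flips, so |Aut| = 2^2·2! = 8. This group acts transitively on the 4 vertices.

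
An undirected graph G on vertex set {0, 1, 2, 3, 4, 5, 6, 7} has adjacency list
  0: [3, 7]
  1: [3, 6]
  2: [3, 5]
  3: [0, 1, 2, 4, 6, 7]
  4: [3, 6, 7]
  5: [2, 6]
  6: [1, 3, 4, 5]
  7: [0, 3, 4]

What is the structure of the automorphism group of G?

Degrees alone do not determine every vertex (e.g. 0 and 1 both have degree 2), but their neighbour-degree multisets differ: N(0) has degrees [3, 6] while N(1) has degrees [4, 6]. Repeating this refinement separates all vertices, so the only automorphism is the identity.

1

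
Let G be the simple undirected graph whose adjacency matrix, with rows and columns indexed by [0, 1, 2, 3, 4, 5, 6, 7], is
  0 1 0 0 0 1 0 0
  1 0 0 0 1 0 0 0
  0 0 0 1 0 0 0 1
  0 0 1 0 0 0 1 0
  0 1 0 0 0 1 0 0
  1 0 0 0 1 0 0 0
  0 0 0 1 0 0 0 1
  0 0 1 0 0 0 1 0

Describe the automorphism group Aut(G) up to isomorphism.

D_4 ≀ Z_2

G has two connected components, {2, 3, 6, 7} and {0, 1, 4, 5}; each is 2-regular, so G = C_4 ⊔ C_4. With two isomorphic components, Aut(G) = Aut(C_4) ≀ S_2 = (D_4 × D_4) ⋊ Z_2: permute each cycle by D_4, then optionally swap the two cycles. Order 2·(2·4)² = 128.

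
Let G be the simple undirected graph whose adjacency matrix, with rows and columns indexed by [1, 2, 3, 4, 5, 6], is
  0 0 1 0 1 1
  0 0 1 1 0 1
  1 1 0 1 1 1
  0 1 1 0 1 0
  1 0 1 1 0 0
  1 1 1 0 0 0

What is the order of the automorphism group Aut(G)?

10

Vertex 3 is the unique vertex of degree 5; the remaining 5 vertices each have degree 3 and induce a cycle, so G is the wheel on 6 vertices with hub 3. With the hub fixed, the remaining symmetry is that of the rim cycle C_5, giving the dihedral group D_5.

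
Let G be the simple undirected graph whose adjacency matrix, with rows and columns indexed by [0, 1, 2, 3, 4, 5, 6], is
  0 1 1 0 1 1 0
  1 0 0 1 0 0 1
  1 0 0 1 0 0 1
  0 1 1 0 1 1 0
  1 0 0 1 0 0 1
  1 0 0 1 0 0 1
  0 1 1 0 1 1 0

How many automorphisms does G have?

144

The vertices split by degree into {0, 3, 6} (degree 4) and {1, 2, 4, 5} (degree 3); every edge runs between the two parts, so G is the complete bipartite graph K_{3,4}. Automorphisms preserve the bipartition setwise (since the parts differ in size) and act as S_4 × S_3 within it; |Aut| = 144.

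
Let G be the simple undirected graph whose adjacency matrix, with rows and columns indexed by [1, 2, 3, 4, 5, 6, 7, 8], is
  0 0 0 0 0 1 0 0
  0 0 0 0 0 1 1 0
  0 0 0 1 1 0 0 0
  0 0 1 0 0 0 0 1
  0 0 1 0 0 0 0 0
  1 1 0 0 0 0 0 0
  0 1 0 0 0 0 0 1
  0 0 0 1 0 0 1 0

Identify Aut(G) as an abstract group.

The degree sequence is [1, 2, 2, 2, 1, 2, 2, 2]; the two degree-1 vertices 1 and 5 are the ends of a path, so G = P_8. The only nontrivial automorphism of a path is the end-to-end reflection, so Aut(G) ≅ Z_2.

Z_2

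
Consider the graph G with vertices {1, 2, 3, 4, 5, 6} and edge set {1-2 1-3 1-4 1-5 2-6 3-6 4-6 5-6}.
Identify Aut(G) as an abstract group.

S_2 × S_4

The vertices split by degree into {1, 6} (degree 4) and {2, 3, 4, 5} (degree 2); every edge runs between the two parts, so G is the complete bipartite graph K_{2,4}. The parts have unequal sizes, so no automorphism swaps them; each part is permuted independently, giving S_2 × S_4 of order 2!·4! = 48.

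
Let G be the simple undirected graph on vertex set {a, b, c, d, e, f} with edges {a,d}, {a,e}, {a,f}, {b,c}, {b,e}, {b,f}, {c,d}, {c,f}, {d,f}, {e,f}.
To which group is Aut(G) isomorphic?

Vertex f is the unique vertex of degree 5; the remaining 5 vertices each have degree 3 and induce a cycle, so G is the wheel on 6 vertices with hub f. With the hub fixed, the remaining symmetry is that of the rim cycle C_5, giving the dihedral group D_5.

the dihedral group of order 10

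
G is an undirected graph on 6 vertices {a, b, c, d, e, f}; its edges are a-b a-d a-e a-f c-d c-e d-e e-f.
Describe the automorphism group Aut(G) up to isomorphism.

Degrees alone do not determine every vertex (e.g. a and e both have degree 4), but their neighbour-degree multisets differ: N(a) has degrees [1, 2, 3, 4] while N(e) has degrees [2, 2, 3, 4]. Repeating this refinement separates all vertices, so the only automorphism is the identity.

1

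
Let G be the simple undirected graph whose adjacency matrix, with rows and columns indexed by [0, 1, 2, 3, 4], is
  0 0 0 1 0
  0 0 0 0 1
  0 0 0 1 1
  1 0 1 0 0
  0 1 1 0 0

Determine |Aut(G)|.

The degree sequence is [1, 1, 2, 2, 2]; the two degree-1 vertices 0 and 1 are the ends of a path, so G = P_5. A path has exactly one nontrivial symmetry — reversal — giving Aut(G) of order 2.

2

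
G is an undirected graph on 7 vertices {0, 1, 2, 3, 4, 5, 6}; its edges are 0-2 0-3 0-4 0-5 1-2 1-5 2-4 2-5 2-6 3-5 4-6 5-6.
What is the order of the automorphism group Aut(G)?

Degrees alone do not determine every vertex (e.g. 1 and 3 both have degree 2), but their neighbour-degree multisets differ: N(1) has degrees [5, 5] while N(3) has degrees [4, 5]. Repeating this refinement separates all vertices, so the only automorphism is the identity.

1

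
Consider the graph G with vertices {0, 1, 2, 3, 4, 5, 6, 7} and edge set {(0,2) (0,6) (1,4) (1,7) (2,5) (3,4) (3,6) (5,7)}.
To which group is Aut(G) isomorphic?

the dihedral group of order 16

Every vertex has degree 2 and the graph is connected, so G is the 8-cycle C_8. The automorphisms of the 8-cycle are exactly the symmetries of a regular 8-gon: the dihedral group D_8, |D_8| = 16.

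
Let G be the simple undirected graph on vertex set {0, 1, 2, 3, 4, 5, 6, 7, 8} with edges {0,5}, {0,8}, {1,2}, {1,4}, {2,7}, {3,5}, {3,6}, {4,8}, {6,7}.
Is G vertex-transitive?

Every vertex has degree 2 and the graph is connected, so G is the 9-cycle C_9. C_9 has 9 rotations and 9 reflections, so Aut(C_9) ≅ D_9 of order 18. Under this action every vertex can be carried to every other, so G is vertex-transitive.

Yes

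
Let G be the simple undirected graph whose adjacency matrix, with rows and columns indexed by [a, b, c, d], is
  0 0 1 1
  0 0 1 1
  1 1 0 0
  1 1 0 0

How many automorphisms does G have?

8

G is 2-regular and bipartite on 2^2 = 4 vertices with girth 4; it is the hypercube graph Q_2. The symmetry group of the 2-cube is the hyperoctahedral group B_2 = Z_2 ≀ S_2, of order 2^2·2! = 8.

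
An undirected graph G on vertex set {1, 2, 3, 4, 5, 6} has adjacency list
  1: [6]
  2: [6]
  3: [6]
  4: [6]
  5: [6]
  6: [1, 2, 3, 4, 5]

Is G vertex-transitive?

Vertex 6 is the only vertex of degree 5, so every automorphism fixes it; G is not vertex-transitive.

No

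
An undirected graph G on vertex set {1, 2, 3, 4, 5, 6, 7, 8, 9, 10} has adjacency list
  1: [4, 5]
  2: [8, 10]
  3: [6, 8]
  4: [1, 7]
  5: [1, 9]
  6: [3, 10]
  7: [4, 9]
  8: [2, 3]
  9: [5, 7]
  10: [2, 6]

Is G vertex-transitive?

Yes

G has two connected components, {2, 3, 6, 8, 10} and {1, 4, 5, 7, 9}; each is 2-regular, so G = C_5 ⊔ C_5. Aut of a disjoint union of two copies of C_5 is the wreath product D_5 ≀ Z_2, of order 2·10² = 200. This group acts transitively on the 10 vertices.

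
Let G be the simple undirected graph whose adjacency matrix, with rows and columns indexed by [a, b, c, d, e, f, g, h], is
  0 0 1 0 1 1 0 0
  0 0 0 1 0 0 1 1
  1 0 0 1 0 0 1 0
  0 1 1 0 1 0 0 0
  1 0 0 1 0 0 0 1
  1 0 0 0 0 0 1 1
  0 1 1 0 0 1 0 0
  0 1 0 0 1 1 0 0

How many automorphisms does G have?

48

G is 3-regular and bipartite on 2^3 = 8 vertices with girth 4; it is the hypercube graph Q_3. The symmetry group of the 3-cube is the hyperoctahedral group B_3 = Z_2 ≀ S_3, of order 2^3·3! = 48.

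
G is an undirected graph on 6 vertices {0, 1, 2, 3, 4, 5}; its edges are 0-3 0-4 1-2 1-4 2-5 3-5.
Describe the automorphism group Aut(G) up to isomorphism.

Every vertex has degree 2 and the graph is connected, so G is the 6-cycle C_6. The automorphisms of the 6-cycle are exactly the symmetries of a regular 6-gon: the dihedral group D_6, |D_6| = 12.

the dihedral group of order 12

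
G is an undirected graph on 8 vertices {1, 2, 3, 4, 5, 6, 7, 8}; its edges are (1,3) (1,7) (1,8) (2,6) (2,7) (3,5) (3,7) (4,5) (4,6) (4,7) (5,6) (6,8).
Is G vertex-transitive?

Automorphisms preserve degree, but G has vertices of degree 2 and vertices of degree 4; no automorphism maps one to the other, so G is not vertex-transitive.

No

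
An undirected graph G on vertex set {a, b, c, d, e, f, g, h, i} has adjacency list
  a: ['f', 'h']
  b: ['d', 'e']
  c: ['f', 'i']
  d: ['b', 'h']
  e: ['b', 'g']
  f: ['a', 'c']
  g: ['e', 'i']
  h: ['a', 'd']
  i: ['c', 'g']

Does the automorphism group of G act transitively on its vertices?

G is 2-regular and connected on 9 vertices, i.e. the cycle C_9. C_9 has 9 rotations and 9 reflections, so Aut(C_9) ≅ D_9 of order 18. Under this action every vertex can be carried to every other, so G is vertex-transitive.

Yes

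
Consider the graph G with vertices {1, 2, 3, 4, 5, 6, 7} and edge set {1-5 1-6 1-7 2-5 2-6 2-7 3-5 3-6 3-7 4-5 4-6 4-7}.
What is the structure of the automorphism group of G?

S_3 × S_4

The vertices split by degree into {5, 6, 7} (degree 4) and {1, 2, 3, 4} (degree 3); every edge runs between the two parts, so G is the complete bipartite graph K_{3,4}. The parts have unequal sizes, so no automorphism swaps them; each part is permuted independently, giving S_3 × S_4 of order 3!·4! = 144.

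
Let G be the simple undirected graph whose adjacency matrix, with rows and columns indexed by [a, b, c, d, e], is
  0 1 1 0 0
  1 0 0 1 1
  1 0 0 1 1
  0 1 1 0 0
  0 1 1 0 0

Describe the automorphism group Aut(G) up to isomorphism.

S_3 × S_2

The vertices split by degree into {b, c} (degree 3) and {a, d, e} (degree 2); every edge runs between the two parts, so G is the complete bipartite graph K_{2,3}. The parts have unequal sizes, so no automorphism swaps them; each part is permuted independently, giving S_3 × S_2 of order 3!·2! = 12.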